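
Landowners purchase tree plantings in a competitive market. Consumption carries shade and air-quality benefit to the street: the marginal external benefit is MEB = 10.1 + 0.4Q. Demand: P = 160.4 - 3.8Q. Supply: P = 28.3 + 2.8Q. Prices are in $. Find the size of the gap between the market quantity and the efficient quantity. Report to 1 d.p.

2.9 units

Market equilibrium (private): 28.3 + 2.8Q = 160.4 - 3.8Q → Q_m = 20.0152.
Social marginal benefit = demand + MEB = 170.5 - 3.4Q.
Set SMB = MC: 170.5 - 3.4Q = 28.3 + 2.8Q → Q* = 22.9355.
Gap = |20.0152 − 22.9355| = 2.9203.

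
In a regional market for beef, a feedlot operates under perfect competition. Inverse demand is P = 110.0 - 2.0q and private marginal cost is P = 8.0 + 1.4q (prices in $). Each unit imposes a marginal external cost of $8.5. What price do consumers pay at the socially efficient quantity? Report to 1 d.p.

Social marginal cost = private MC + MEC = 16.5 + 1.4q.
Set SMC = demand: 16.5 + 1.4q = 110.0 - 2.0q → q* = 27.5000.
Consumer price on the demand curve at q*: 110.0 − 2.0×27.5000 = 55.0000.

P = $55.0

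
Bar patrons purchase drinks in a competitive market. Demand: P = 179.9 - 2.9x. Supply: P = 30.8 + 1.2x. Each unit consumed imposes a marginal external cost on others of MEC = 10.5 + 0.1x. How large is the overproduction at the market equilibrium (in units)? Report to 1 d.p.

3.4 units

Market equilibrium (private): 30.8 + 1.2x = 179.9 - 2.9x → x_m = 36.3659.
Social marginal benefit = demand − MEC = 169.4 - 3.0x.
Set SMB = MC: 169.4 - 3.0x = 30.8 + 1.2x → x* = 33.0000.
Gap = |36.3659 − 33.0000| = 3.3659.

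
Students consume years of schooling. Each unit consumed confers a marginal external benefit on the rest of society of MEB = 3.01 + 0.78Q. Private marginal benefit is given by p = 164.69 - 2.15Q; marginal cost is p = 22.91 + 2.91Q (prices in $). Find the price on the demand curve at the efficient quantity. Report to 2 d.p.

P = $91.96

Social marginal benefit = demand + MEB = 167.70 - 1.37Q.
Set SMB = MC: 167.70 - 1.37Q = 22.91 + 2.91Q → Q* = 33.8294.
Consumer price on the demand curve at Q*: 164.69 − 2.15×33.8294 = 91.9568.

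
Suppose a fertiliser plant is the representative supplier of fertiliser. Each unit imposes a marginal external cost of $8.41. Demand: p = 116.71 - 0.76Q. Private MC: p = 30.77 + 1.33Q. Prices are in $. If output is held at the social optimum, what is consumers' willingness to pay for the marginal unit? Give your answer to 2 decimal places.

Social marginal cost = private MC + MEC = 39.18 + 1.33Q.
Set SMC = demand: 39.18 + 1.33Q = 116.71 - 0.76Q → Q* = 37.0957.
Consumer price on the demand curve at Q*: 116.71 − 0.76×37.0957 = 88.5173.

P = $88.52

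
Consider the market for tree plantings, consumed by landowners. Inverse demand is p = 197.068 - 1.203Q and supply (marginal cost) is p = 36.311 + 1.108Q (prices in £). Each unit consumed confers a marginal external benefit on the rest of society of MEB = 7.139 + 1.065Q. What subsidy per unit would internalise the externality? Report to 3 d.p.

Social marginal benefit = demand + MEB = 204.207 - 0.138Q.
Set SMB = MC: 204.207 - 0.138Q = 36.311 + 1.108Q → Q* = 134.7480.
The Pigouvian subsidy equals MEB at Q*: 7.139 + 1.065×134.7480 = 150.6456.

subsidy = £150.646 per unit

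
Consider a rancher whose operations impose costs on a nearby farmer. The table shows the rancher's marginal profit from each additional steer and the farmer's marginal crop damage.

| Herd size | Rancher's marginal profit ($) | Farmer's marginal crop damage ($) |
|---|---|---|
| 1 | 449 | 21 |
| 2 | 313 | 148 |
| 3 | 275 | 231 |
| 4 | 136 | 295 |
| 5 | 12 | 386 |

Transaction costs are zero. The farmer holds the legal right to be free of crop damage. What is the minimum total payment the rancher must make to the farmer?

Efficient level: marginal profit ≥ marginal crop damage through level 3, so k* = 3.
With the farmer holding the right, the rancher must at least compensate total damage at k*: 21 + 148 + 231 = 400.

$400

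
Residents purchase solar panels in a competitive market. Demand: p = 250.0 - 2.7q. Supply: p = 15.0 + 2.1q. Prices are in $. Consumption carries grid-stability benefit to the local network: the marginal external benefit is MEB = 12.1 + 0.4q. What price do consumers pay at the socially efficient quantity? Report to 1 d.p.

P = $98.4

Social marginal benefit = demand + MEB = 262.1 - 2.3q.
Set SMB = MC: 262.1 - 2.3q = 15.0 + 2.1q → q* = 56.1591.
Consumer price on the demand curve at q*: 250.0 − 2.7×56.1591 = 98.3704.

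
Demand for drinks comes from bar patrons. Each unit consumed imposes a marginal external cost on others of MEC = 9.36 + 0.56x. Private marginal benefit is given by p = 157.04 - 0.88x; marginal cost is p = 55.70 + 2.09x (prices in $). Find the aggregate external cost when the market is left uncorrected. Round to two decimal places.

Market equilibrium (private): 55.70 + 2.09x = 157.04 - 0.88x → x_m = 34.1212.
Total external cost = ∫₀^{x_m} (9.36 + 0.56x) dx = 9.36×34.1212 + ½×0.56×34.1212² = 645.3662.

$645.37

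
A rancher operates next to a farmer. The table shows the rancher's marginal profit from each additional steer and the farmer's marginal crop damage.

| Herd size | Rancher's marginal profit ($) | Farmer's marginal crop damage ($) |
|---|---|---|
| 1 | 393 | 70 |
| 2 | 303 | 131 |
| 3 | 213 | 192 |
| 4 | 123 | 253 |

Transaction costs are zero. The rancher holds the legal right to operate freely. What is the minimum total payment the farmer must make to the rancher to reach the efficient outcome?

Left alone the rancher would choose level 4 (marginal profit stays positive).
Efficient level: k* = 3 (marginal profit ≥ marginal crop damage through 3).
The farmer must at least cover the rancher's forgone profit from cutting 4→3: 123 = 123.

$123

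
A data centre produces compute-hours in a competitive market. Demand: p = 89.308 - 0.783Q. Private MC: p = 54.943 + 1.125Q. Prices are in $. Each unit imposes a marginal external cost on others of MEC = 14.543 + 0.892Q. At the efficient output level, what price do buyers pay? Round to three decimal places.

Social marginal cost = private MC + MEC = 69.486 + 2.017Q.
Set SMC = demand: 69.486 + 2.017Q = 89.308 - 0.783Q → Q* = 7.0793.
Consumer price on the demand curve at Q*: 89.308 − 0.783×7.0793 = 83.7649.

P = $83.765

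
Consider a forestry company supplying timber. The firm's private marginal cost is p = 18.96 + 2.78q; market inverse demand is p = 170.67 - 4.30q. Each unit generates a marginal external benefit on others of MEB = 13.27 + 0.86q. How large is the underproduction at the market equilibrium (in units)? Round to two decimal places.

Market equilibrium (private): 18.96 + 2.78q = 170.67 - 4.30q → q_m = 21.4280.
Social marginal cost = private MC − MEB = 5.69 + 1.92q.
Set SMC = demand: 5.69 + 1.92q = 170.67 - 4.30q → q* = 26.5241.
Gap = |21.4280 − 26.5241| = 5.0961.

5.10 units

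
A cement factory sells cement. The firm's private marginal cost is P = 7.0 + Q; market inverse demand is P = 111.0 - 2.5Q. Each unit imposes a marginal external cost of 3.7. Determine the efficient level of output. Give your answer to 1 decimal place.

Social marginal cost = private MC + MEC = 10.7 + Q.
Set SMC = demand: 10.7 + Q = 111.0 - 2.5Q → Q* = 28.6571.

Q* = 28.7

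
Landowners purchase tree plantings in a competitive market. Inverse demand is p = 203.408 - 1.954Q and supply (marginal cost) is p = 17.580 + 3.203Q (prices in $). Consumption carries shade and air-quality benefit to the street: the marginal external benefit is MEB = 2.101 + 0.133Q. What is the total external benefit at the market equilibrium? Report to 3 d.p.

$162.055

Market equilibrium (private): 17.580 + 3.203Q = 203.408 - 1.954Q → Q_m = 36.0341.
Total external benefit = ∫₀^{Q_m} (2.101 + 0.133Q) dQ = 2.101×36.0341 + ½×0.133×36.0341² = 162.0550.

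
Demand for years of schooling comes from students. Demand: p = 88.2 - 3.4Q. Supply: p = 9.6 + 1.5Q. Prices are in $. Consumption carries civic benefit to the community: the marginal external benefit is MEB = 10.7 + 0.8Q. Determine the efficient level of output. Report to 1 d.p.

Social marginal benefit = demand + MEB = 98.9 - 2.6Q.
Set SMB = MC: 98.9 - 2.6Q = 9.6 + 1.5Q → Q* = 21.7805.

Q* = 21.8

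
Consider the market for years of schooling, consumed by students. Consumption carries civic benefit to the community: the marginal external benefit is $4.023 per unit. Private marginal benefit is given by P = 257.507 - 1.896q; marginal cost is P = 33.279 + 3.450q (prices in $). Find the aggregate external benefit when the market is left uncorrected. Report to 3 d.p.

$168.737

Market equilibrium (private): 33.279 + 3.450q = 257.507 - 1.896q → q_m = 41.9431.
Total external benefit = MEB × q_m = 4.023 × 41.9431 = 168.7371.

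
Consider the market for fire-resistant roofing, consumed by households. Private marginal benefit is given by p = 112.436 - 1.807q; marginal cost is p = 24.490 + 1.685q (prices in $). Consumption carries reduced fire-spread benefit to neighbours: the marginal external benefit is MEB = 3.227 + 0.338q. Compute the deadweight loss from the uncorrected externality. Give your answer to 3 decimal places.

Market equilibrium (private): 24.490 + 1.685q = 112.436 - 1.807q → q_m = 25.1850.
Social marginal benefit = demand + MEB = 115.663 - 1.469q.
Set SMB = MC: 115.663 - 1.469q = 24.490 + 1.685q → q* = 28.9071.
The loss is the area between SMB and MC from q* to q_m; with linear curves that's a triangle of height MEB(q_m).
DWL = ½ × 3.7221 × 11.7395 = 21.8478.

DWL = $21.848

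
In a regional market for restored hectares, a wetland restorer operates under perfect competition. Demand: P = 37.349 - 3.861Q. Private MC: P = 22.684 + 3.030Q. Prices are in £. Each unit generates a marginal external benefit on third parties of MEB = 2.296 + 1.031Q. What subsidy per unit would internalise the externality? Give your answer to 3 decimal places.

subsidy = £5.280 per unit

Social marginal cost = private MC − MEB = 20.388 + 1.999Q.
Set SMC = demand: 20.388 + 1.999Q = 37.349 - 3.861Q → Q* = 2.8944.
The Pigouvian subsidy equals MEB at Q*: 2.296 + 1.031×2.8944 = 5.2801.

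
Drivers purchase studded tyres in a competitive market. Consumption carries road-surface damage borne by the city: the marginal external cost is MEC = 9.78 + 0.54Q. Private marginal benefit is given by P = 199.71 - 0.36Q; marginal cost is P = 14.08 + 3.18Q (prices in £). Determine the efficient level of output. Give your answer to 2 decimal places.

Q* = 43.10

Social marginal benefit = demand − MEC = 189.93 - 0.90Q.
Set SMB = MC: 189.93 - 0.90Q = 14.08 + 3.18Q → Q* = 43.1005.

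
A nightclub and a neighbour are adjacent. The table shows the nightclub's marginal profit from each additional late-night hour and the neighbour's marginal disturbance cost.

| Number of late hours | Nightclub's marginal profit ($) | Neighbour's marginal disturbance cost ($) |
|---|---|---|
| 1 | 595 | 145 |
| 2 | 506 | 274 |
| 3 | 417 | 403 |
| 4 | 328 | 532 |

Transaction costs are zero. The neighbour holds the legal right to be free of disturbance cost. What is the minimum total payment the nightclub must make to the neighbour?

$822

Efficient level: marginal profit ≥ marginal disturbance cost through level 3, so k* = 3.
With the neighbour holding the right, the nightclub must at least compensate total damage at k*: 145 + 274 + 403 = 822.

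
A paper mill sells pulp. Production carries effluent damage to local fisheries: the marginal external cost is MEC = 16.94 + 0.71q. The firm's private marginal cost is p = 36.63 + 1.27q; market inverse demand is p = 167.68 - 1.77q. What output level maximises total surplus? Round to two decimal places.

q* = 30.43

Social marginal cost = private MC + MEC = 53.57 + 1.98q.
Set SMC = demand: 53.57 + 1.98q = 167.68 - 1.77q → q* = 30.4293.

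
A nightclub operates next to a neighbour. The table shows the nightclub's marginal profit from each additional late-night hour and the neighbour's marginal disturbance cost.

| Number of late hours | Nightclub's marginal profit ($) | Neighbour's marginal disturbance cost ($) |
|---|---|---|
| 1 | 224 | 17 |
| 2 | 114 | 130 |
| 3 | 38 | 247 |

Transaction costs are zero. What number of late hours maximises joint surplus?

Bargaining reaches the level where marginal profit last exceeds marginal disturbance cost.
That holds through level 1 (224 ≥ 17) but not at 2 (114 < 130).

1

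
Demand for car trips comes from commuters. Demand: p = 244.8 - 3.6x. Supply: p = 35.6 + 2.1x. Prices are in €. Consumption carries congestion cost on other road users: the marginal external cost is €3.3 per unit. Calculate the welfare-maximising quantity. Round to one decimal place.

x* = 36.1

Social marginal benefit = demand − MEC = 241.5 - 3.6x.
Set SMB = MC: 241.5 - 3.6x = 35.6 + 2.1x → x* = 36.1228.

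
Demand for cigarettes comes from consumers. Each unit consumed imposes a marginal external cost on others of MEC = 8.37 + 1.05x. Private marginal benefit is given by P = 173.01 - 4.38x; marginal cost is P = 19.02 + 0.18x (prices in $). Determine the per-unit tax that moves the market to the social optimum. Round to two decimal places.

tax = $35.63 per unit

Social marginal benefit = demand − MEC = 164.64 - 5.43x.
Set SMB = MC: 164.64 - 5.43x = 19.02 + 0.18x → x* = 25.9572.
The Pigouvian tax equals MEC at x*: 8.37 + 1.05×25.9572 = 35.6251.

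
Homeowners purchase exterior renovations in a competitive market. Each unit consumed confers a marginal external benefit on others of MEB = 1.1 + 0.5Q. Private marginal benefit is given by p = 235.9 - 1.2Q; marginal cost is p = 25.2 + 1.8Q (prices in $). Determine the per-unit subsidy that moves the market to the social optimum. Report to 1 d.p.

subsidy = $43.5 per unit

Social marginal benefit = demand + MEB = 237.0 - 0.7Q.
Set SMB = MC: 237.0 - 0.7Q = 25.2 + 1.8Q → Q* = 84.7200.
The Pigouvian subsidy equals MEB at Q*: 1.1 + 0.5×84.7200 = 43.4600.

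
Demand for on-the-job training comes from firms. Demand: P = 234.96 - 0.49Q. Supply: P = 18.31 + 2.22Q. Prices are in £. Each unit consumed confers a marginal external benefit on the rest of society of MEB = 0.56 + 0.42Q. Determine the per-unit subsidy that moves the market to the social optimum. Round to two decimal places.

Social marginal benefit = demand + MEB = 235.52 - 0.07Q.
Set SMB = MC: 235.52 - 0.07Q = 18.31 + 2.22Q → Q* = 94.8515.
The Pigouvian subsidy equals MEB at Q*: 0.56 + 0.42×94.8515 = 40.3976.

subsidy = £40.40 per unit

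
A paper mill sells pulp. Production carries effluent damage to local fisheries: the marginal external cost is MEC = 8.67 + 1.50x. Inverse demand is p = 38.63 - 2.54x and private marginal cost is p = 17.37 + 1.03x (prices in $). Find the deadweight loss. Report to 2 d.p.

Market equilibrium (private): 17.37 + 1.03x = 38.63 - 2.54x → x_m = 5.9552.
Social marginal cost = private MC + MEC = 26.04 + 2.53x.
Set SMC = demand: 26.04 + 2.53x = 38.63 - 2.54x → x* = 2.4832.
Height of the DWL triangle at x_m is SMC(x_m) − demand(x_m) = MEC(x_m) = 17.6028.
DWL = ½ × 3.4720 × 17.6028 = 30.5585.

DWL = $30.56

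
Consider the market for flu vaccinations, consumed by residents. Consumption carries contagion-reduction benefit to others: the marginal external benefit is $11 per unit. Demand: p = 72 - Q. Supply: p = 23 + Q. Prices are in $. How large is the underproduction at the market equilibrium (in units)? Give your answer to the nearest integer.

Market equilibrium (private): 23 + Q = 72 - Q → Q_m = 24.5000.
Social marginal benefit = demand + MEB = 83 - Q.
Set SMB = MC: 83 - Q = 23 + Q → Q* = 30.0000.
Gap = |24.5000 − 30.0000| = 5.5000.

6 units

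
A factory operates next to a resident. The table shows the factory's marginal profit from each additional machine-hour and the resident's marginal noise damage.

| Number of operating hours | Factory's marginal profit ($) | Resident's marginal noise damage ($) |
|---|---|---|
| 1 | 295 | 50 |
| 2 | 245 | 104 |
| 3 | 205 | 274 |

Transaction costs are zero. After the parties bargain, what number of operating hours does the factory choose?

2

Bargaining reaches the level where marginal profit last exceeds marginal noise damage.
That holds through level 2 (245 ≥ 104) but not at 3 (205 < 274).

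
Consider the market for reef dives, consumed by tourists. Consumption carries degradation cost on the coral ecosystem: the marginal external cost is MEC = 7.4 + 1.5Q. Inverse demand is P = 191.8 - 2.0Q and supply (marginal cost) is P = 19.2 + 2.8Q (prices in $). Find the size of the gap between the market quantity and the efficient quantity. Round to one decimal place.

9.7 units

Market equilibrium (private): 19.2 + 2.8Q = 191.8 - 2.0Q → Q_m = 35.9583.
Social marginal benefit = demand − MEC = 184.4 - 3.5Q.
Set SMB = MC: 184.4 - 3.5Q = 19.2 + 2.8Q → Q* = 26.2222.
Gap = |35.9583 − 26.2222| = 9.7361.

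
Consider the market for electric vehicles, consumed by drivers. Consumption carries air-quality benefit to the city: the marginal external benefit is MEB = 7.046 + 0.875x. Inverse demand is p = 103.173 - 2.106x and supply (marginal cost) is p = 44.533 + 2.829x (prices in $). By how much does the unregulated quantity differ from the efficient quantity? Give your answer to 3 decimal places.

4.296 units

Market equilibrium (private): 44.533 + 2.829x = 103.173 - 2.106x → x_m = 11.8825.
Social marginal benefit = demand + MEB = 110.219 - 1.231x.
Set SMB = MC: 110.219 - 1.231x = 44.533 + 2.829x → x* = 16.1788.
Gap = |11.8825 − 16.1788| = 4.2963.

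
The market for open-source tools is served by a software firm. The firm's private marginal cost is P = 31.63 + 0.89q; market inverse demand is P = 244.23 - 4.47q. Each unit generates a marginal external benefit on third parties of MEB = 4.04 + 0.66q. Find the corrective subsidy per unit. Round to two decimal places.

subsidy = 34.46 per unit

Social marginal cost = private MC − MEB = 27.59 + 0.23q.
Set SMC = demand: 27.59 + 0.23q = 244.23 - 4.47q → q* = 46.0936.
The Pigouvian subsidy equals MEB at q*: 4.04 + 0.66×46.0936 = 34.4618.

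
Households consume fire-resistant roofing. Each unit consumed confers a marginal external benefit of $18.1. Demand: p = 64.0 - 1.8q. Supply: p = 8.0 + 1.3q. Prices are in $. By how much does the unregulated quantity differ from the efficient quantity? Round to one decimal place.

5.8 units

Market equilibrium (private): 8.0 + 1.3q = 64.0 - 1.8q → q_m = 18.0645.
Social marginal benefit = demand + MEB = 82.1 - 1.8q.
Set SMB = MC: 82.1 - 1.8q = 8.0 + 1.3q → q* = 23.9032.
Gap = |18.0645 − 23.9032| = 5.8387.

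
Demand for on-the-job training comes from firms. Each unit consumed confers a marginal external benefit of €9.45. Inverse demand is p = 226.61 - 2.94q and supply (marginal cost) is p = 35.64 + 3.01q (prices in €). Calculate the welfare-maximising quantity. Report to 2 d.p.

q* = 33.68

Social marginal benefit = demand + MEB = 236.06 - 2.94q.
Set SMB = MC: 236.06 - 2.94q = 35.64 + 3.01q → q* = 33.6840.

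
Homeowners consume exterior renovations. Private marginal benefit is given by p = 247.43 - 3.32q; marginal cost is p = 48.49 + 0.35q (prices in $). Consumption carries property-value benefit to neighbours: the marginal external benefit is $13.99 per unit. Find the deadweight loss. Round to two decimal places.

Market equilibrium (private): 48.49 + 0.35q = 247.43 - 3.32q → q_m = 54.2071.
Social marginal benefit = demand + MEB = 261.42 - 3.32q.
Set SMB = MC: 261.42 - 3.32q = 48.49 + 0.35q → q* = 58.0191.
Height of the DWL triangle at q_m is SMB(q_m) − MC(q_m) = MEB(q_m) = 13.9900.
DWL = ½ × 3.8120 × 13.9900 = 26.6649.

DWL = $26.66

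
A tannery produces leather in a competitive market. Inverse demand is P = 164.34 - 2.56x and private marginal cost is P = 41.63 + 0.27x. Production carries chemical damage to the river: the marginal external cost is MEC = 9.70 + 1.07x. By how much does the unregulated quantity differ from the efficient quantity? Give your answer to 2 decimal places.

14.38 units

Market equilibrium (private): 41.63 + 0.27x = 164.34 - 2.56x → x_m = 43.3604.
Social marginal cost = private MC + MEC = 51.33 + 1.34x.
Set SMC = demand: 51.33 + 1.34x = 164.34 - 2.56x → x* = 28.9769.
Gap = |43.3604 − 28.9769| = 14.3835.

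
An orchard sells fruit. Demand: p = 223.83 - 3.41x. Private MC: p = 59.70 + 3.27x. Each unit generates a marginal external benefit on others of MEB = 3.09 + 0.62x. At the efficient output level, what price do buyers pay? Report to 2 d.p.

P = 129.73

Social marginal cost = private MC − MEB = 56.61 + 2.65x.
Set SMC = demand: 56.61 + 2.65x = 223.83 - 3.41x → x* = 27.5941.
Consumer price on the demand curve at x*: 223.83 − 3.41×27.5941 = 129.7341.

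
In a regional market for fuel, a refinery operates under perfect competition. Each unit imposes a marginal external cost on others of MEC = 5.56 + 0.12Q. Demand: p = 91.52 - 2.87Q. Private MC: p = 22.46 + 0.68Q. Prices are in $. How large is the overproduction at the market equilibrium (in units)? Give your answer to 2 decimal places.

Market equilibrium (private): 22.46 + 0.68Q = 91.52 - 2.87Q → Q_m = 19.4535.
Social marginal cost = private MC + MEC = 28.02 + 0.80Q.
Set SMC = demand: 28.02 + 0.80Q = 91.52 - 2.87Q → Q* = 17.3025.
Gap = |19.4535 − 17.3025| = 2.1510.

2.15 units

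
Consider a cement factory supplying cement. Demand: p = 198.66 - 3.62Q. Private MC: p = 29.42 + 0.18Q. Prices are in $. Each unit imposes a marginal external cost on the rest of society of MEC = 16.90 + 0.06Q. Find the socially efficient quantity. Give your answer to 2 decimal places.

Social marginal cost = private MC + MEC = 46.32 + 0.24Q.
Set SMC = demand: 46.32 + 0.24Q = 198.66 - 3.62Q → Q* = 39.4663.

Q* = 39.47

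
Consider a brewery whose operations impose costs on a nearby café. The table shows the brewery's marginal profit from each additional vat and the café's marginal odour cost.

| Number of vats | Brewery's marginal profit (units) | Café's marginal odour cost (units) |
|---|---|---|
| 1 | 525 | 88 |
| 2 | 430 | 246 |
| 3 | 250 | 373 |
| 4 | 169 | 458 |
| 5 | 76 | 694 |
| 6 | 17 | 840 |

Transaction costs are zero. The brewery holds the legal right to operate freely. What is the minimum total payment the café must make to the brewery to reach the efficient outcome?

Left alone the brewery would choose level 6 (marginal profit stays positive).
Efficient level: k* = 2 (marginal profit ≥ marginal odour cost through 2).
The café must at least cover the brewery's forgone profit from cutting 6→2: 250 + 169 + 76 + 17 = 512.

512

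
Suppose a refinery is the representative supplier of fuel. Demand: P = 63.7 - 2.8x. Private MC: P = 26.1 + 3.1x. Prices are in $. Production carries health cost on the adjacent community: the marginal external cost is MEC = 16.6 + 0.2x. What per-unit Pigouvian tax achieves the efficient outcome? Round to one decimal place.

tax = $17.3 per unit

Social marginal cost = private MC + MEC = 42.7 + 3.3x.
Set SMC = demand: 42.7 + 3.3x = 63.7 - 2.8x → x* = 3.4426.
The Pigouvian tax equals MEC at x*: 16.6 + 0.2×3.4426 = 17.2885.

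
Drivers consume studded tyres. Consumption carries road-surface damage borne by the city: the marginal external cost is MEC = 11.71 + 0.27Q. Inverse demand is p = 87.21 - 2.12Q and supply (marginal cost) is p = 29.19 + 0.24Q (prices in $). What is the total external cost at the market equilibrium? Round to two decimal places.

Market equilibrium (private): 29.19 + 0.24Q = 87.21 - 2.12Q → Q_m = 24.5847.
Total external cost = ∫₀^{Q_m} (11.71 + 0.27Q) dQ = 11.71×24.5847 + ½×0.27×24.5847² = 369.4818.

$369.48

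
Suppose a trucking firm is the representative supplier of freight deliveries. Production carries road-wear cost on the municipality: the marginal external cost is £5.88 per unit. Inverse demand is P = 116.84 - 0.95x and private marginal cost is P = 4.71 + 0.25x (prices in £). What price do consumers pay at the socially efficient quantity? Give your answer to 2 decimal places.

P = £32.73

Social marginal cost = private MC + MEC = 10.59 + 0.25x.
Set SMC = demand: 10.59 + 0.25x = 116.84 - 0.95x → x* = 88.5417.
Consumer price on the demand curve at x*: 116.84 − 0.95×88.5417 = 32.7254.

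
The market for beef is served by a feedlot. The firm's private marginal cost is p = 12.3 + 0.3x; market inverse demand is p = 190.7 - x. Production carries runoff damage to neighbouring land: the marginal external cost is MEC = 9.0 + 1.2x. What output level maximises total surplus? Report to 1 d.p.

x* = 67.8

Social marginal cost = private MC + MEC = 21.3 + 1.5x.
Set SMC = demand: 21.3 + 1.5x = 190.7 - x → x* = 67.7600.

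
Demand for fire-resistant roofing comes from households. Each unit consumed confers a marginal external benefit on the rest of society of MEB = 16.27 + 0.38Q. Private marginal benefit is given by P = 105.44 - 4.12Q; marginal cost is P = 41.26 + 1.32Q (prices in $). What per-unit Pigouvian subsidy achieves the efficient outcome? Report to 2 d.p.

Social marginal benefit = demand + MEB = 121.71 - 3.74Q.
Set SMB = MC: 121.71 - 3.74Q = 41.26 + 1.32Q → Q* = 15.8992.
The Pigouvian subsidy equals MEB at Q*: 16.27 + 0.38×15.8992 = 22.3117.

subsidy = $22.31 per unit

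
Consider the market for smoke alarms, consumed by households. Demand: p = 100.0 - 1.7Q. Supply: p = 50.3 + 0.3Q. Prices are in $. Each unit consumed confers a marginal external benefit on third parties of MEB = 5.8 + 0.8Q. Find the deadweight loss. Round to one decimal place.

DWL = $274.8

Market equilibrium (private): 50.3 + 0.3Q = 100.0 - 1.7Q → Q_m = 24.8500.
Social marginal benefit = demand + MEB = 105.8 - 0.9Q.
Set SMB = MC: 105.8 - 0.9Q = 50.3 + 0.3Q → Q* = 46.2500.
Height of the DWL triangle at Q_m is SMB(Q_m) − MC(Q_m) = MEB(Q_m) = 25.6800.
DWL = ½ × 21.4000 × 25.6800 = 274.7760.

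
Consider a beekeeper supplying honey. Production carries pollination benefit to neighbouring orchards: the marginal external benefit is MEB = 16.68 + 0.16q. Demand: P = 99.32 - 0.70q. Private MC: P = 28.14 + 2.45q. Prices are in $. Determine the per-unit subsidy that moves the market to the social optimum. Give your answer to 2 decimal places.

Social marginal cost = private MC − MEB = 11.46 + 2.29q.
Set SMC = demand: 11.46 + 2.29q = 99.32 - 0.70q → q* = 29.3846.
The Pigouvian subsidy equals MEB at q*: 16.68 + 0.16×29.3846 = 21.3815.

subsidy = $21.38 per unit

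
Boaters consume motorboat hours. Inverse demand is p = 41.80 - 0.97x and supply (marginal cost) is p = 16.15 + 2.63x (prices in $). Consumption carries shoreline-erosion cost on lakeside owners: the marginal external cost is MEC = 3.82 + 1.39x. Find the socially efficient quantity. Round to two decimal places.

x* = 4.37

Social marginal benefit = demand − MEC = 37.98 - 2.36x.
Set SMB = MC: 37.98 - 2.36x = 16.15 + 2.63x → x* = 4.3747.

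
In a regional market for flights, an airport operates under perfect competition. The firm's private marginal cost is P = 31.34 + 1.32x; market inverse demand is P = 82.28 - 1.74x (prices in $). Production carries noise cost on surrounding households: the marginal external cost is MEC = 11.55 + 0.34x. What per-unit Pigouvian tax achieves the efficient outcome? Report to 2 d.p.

tax = $15.49 per unit

Social marginal cost = private MC + MEC = 42.89 + 1.66x.
Set SMC = demand: 42.89 + 1.66x = 82.28 - 1.74x → x* = 11.5853.
The Pigouvian tax equals MEC at x*: 11.55 + 0.34×11.5853 = 15.4890.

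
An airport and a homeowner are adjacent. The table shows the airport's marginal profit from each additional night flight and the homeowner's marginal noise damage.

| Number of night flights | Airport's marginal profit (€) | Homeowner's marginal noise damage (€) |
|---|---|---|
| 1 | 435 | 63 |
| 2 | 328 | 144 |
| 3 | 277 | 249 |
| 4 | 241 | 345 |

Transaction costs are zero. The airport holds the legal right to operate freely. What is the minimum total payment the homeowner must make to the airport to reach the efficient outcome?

€241

Left alone the airport would choose level 4 (marginal profit stays positive).
Efficient level: k* = 3 (marginal profit ≥ marginal noise damage through 3).
The homeowner must at least cover the airport's forgone profit from cutting 4→3: 241 = 241.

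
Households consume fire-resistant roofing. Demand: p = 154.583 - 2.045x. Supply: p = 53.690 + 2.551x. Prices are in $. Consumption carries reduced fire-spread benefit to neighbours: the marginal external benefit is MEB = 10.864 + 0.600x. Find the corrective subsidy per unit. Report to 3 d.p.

subsidy = $27.644 per unit

Social marginal benefit = demand + MEB = 165.447 - 1.445x.
Set SMB = MC: 165.447 - 1.445x = 53.690 + 2.551x → x* = 27.9672.
The Pigouvian subsidy equals MEB at x*: 10.864 + 0.600×27.9672 = 27.6443.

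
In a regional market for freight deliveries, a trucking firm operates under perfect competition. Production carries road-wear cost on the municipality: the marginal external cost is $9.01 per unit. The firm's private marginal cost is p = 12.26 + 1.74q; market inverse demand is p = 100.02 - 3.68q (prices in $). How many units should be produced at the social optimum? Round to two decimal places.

Social marginal cost = private MC + MEC = 21.27 + 1.74q.
Set SMC = demand: 21.27 + 1.74q = 100.02 - 3.68q → q* = 14.5295.

q* = 14.53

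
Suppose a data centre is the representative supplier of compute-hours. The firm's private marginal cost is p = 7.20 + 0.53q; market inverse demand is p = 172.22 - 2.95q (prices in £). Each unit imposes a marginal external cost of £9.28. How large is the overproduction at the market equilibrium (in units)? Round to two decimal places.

Market equilibrium (private): 7.20 + 0.53q = 172.22 - 2.95q → q_m = 47.4195.
Social marginal cost = private MC + MEC = 16.48 + 0.53q.
Set SMC = demand: 16.48 + 0.53q = 172.22 - 2.95q → q* = 44.7529.
Gap = |47.4195 − 44.7529| = 2.6666.

2.67 units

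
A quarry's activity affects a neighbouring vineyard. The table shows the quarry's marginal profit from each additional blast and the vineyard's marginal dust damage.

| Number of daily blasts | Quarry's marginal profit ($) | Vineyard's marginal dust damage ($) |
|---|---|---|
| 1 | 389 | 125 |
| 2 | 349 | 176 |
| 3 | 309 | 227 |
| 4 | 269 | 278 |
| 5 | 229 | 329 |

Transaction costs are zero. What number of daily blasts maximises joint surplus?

Bargaining reaches the level where marginal profit last exceeds marginal dust damage.
That holds through level 3 (309 ≥ 227) but not at 4 (269 < 278).

3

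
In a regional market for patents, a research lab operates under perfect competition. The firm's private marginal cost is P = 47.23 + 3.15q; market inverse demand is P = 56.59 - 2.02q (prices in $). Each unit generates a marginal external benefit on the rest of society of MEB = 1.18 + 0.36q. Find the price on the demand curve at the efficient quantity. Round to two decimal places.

Social marginal cost = private MC − MEB = 46.05 + 2.79q.
Set SMC = demand: 46.05 + 2.79q = 56.59 - 2.02q → q* = 2.1913.
Consumer price on the demand curve at q*: 56.59 − 2.02×2.1913 = 52.1636.

P = $52.16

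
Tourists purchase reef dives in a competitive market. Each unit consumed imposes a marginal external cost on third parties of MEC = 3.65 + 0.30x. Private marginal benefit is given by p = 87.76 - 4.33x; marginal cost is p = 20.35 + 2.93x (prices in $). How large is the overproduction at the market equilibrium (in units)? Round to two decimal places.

0.85 units

Market equilibrium (private): 20.35 + 2.93x = 87.76 - 4.33x → x_m = 9.2851.
Social marginal benefit = demand − MEC = 84.11 - 4.63x.
Set SMB = MC: 84.11 - 4.63x = 20.35 + 2.93x → x* = 8.4339.
Gap = |9.2851 − 8.4339| = 0.8512.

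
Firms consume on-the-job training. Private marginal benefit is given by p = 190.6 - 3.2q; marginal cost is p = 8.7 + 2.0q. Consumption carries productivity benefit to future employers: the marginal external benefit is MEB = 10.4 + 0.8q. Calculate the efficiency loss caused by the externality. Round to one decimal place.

DWL = 167.4

Market equilibrium (private): 8.7 + 2.0q = 190.6 - 3.2q → q_m = 34.9808.
Social marginal benefit = demand + MEB = 201.0 - 2.4q.
Set SMB = MC: 201.0 - 2.4q = 8.7 + 2.0q → q* = 43.7045.
The welfare-loss triangle has base |q_m − q*| and height MEB(q_m) (the vertical gap between SMB and MC is zero at q* and MEB at q_m).
DWL = ½ × 8.7237 × 38.3846 = 167.4279.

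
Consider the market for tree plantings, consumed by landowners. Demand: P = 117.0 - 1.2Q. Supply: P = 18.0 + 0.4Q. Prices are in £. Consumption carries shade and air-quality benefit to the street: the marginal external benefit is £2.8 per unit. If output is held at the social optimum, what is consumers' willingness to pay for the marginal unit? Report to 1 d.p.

Social marginal benefit = demand + MEB = 119.8 - 1.2Q.
Set SMB = MC: 119.8 - 1.2Q = 18.0 + 0.4Q → Q* = 63.6250.
Consumer price on the demand curve at Q*: 117.0 − 1.2×63.6250 = 40.6500.

P = £40.7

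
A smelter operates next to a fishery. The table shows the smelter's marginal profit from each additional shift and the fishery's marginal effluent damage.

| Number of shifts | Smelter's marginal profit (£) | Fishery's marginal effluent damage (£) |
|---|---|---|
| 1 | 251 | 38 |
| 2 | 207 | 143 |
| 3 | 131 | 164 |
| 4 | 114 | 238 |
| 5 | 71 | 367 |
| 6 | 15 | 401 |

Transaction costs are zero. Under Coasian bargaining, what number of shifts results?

Bargaining reaches the level where marginal profit last exceeds marginal effluent damage.
That holds through level 2 (207 ≥ 143) but not at 3 (131 < 164).

2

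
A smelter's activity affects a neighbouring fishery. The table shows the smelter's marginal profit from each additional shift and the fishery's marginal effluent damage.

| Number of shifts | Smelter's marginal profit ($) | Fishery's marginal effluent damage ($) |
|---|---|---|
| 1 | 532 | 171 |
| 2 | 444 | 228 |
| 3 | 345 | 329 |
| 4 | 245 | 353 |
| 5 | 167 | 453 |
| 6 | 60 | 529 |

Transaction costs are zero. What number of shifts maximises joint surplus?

Bargaining reaches the level where marginal profit last exceeds marginal effluent damage.
That holds through level 3 (345 ≥ 329) but not at 4 (245 < 353).

3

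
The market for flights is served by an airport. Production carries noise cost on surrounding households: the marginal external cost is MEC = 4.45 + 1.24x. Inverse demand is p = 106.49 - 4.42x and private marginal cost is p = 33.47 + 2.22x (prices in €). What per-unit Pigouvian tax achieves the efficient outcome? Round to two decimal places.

Social marginal cost = private MC + MEC = 37.92 + 3.46x.
Set SMC = demand: 37.92 + 3.46x = 106.49 - 4.42x → x* = 8.7018.
The Pigouvian tax equals MEC at x*: 4.45 + 1.24×8.7018 = 15.2402.

tax = €15.24 per unit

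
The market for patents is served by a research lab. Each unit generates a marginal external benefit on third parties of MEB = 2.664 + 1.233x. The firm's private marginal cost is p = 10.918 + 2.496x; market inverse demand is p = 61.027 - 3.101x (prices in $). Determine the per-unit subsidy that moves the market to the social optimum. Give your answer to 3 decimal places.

subsidy = $17.574 per unit

Social marginal cost = private MC − MEB = 8.254 + 1.263x.
Set SMC = demand: 8.254 + 1.263x = 61.027 - 3.101x → x* = 12.0928.
The Pigouvian subsidy equals MEB at x*: 2.664 + 1.233×12.0928 = 17.5744.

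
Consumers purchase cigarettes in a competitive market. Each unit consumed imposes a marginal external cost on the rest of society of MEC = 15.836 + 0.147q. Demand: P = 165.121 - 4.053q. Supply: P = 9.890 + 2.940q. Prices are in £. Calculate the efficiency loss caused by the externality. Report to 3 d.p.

Market equilibrium (private): 9.890 + 2.940q = 165.121 - 4.053q → q_m = 22.1981.
Social marginal benefit = demand − MEC = 149.285 - 4.200q.
Set SMB = MC: 149.285 - 4.200q = 9.890 + 2.940q → q* = 19.5231.
Between q* and q_m the wedge MC − SMB runs linearly from 0 to MEC(q_m), so the loss is a triangle.
DWL = ½ × 2.6750 × 19.0991 = 25.5450.

DWL = £25.545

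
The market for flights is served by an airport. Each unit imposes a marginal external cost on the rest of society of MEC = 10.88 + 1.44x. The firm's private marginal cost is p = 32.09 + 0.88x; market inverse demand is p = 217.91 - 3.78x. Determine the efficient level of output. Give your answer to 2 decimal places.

x* = 28.68

Social marginal cost = private MC + MEC = 42.97 + 2.32x.
Set SMC = demand: 42.97 + 2.32x = 217.91 - 3.78x → x* = 28.6787.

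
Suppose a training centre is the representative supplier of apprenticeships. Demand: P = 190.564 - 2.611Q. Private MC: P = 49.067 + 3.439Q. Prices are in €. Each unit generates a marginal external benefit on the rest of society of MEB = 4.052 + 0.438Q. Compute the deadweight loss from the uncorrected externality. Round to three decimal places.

Market equilibrium (private): 49.067 + 3.439Q = 190.564 - 2.611Q → Q_m = 23.3879.
Social marginal cost = private MC − MEB = 45.015 + 3.001Q.
Set SMC = demand: 45.015 + 3.001Q = 190.564 - 2.611Q → Q* = 25.9353.
The welfare-loss triangle has base |Q_m − Q*| and height MEB(Q_m) (the vertical gap between SMC and demand is zero at Q* and MEB at Q_m).
DWL = ½ × 2.5474 × 14.2959 = 18.2087.

DWL = €18.209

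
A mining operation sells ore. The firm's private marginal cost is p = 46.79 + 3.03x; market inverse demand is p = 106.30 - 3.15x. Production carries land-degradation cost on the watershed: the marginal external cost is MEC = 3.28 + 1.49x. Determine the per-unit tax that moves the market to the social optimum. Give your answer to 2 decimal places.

Social marginal cost = private MC + MEC = 50.07 + 4.52x.
Set SMC = demand: 50.07 + 4.52x = 106.30 - 3.15x → x* = 7.3312.
The Pigouvian tax equals MEC at x*: 3.28 + 1.49×7.3312 = 14.2035.

tax = 14.20 per unit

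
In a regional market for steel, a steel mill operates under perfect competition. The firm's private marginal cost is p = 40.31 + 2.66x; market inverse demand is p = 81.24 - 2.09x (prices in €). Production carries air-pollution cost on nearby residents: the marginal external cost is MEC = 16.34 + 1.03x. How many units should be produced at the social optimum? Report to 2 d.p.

x* = 4.25

Social marginal cost = private MC + MEC = 56.65 + 3.69x.
Set SMC = demand: 56.65 + 3.69x = 81.24 - 2.09x → x* = 4.2543.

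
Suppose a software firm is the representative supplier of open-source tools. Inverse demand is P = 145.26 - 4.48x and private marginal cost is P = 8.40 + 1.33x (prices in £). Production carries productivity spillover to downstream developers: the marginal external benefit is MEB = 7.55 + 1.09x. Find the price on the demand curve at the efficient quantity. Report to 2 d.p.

P = £8.19

Social marginal cost = private MC − MEB = 0.85 + 0.24x.
Set SMC = demand: 0.85 + 0.24x = 145.26 - 4.48x → x* = 30.5953.
Consumer price on the demand curve at x*: 145.26 − 4.48×30.5953 = 8.1931.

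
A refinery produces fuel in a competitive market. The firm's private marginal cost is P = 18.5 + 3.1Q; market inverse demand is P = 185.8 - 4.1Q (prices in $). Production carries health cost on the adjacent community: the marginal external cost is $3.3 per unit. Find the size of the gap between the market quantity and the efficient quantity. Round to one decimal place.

Market equilibrium (private): 18.5 + 3.1Q = 185.8 - 4.1Q → Q_m = 23.2361.
Social marginal cost = private MC + MEC = 21.8 + 3.1Q.
Set SMC = demand: 21.8 + 3.1Q = 185.8 - 4.1Q → Q* = 22.7778.
Gap = |23.2361 − 22.7778| = 0.4583.

0.5 units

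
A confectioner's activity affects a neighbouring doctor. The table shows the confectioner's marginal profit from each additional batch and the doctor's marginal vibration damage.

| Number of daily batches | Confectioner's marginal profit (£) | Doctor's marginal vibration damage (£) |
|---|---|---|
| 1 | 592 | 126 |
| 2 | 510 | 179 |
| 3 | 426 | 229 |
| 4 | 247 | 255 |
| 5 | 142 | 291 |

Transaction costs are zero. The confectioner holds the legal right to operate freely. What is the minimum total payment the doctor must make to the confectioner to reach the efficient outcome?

£389

Left alone the confectioner would choose level 5 (marginal profit stays positive).
Efficient level: k* = 3 (marginal profit ≥ marginal vibration damage through 3).
The doctor must at least cover the confectioner's forgone profit from cutting 5→3: 247 + 142 = 389.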